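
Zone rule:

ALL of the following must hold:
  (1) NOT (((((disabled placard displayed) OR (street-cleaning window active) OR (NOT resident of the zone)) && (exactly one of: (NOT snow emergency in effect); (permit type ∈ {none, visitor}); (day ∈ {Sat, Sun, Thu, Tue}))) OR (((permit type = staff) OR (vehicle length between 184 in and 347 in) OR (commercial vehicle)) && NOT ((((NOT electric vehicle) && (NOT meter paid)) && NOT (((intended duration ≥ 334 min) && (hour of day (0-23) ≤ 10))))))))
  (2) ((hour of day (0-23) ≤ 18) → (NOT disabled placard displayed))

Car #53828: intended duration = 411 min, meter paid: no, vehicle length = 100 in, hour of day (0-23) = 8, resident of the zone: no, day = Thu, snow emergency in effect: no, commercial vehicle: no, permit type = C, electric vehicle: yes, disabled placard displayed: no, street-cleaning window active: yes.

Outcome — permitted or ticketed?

Permitted

Atomic conditions:
  disabled placard displayed: no → false
  street-cleaning window active: yes → true
  NOT resident of the zone: no → true
  NOT snow emergency in effect: no → true
  permit type ∈ {none, visitor}: C is not in the set → false
  day ∈ {Sat, Sun, Thu, Tue}: Thu is in the set → true
  permit type = staff: C == staff is false
  vehicle length between 184 in and 347 in: 100 in [184, 347] is false
  commercial vehicle: no → false
  NOT electric vehicle: yes → false
  NOT meter paid: no → true
  intended duration ≥ 334 min: 411 ≥ 334 is true
  hour of day (0-23) ≤ 10: 8 ≤ 10 is true
  hour of day (0-23) ≤ 18: 8 ≤ 18 is true
  NOT disabled placard displayed: no → true
Combine:
[1.1.1.1] false OR true OR true = true
[1.1.1.2] exactly-one(true, false, true) = false
[1.1.1] true AND false = false
[1.1.2.1] false OR false OR false = false
[1.1.2.2.1.1] false AND true = false
[1.1.2.2.1.2.1] true AND true = true
[1.1.2.2.1.2] NOT true = false
[1.1.2.2.1] false AND false = false
[1.1.2.2] NOT false = true
[1.1.2] false AND true = false
[1.1] false OR false = false
[1] NOT false = true
[2] true → true = true
[root] true AND true = true
Overall: true → permitted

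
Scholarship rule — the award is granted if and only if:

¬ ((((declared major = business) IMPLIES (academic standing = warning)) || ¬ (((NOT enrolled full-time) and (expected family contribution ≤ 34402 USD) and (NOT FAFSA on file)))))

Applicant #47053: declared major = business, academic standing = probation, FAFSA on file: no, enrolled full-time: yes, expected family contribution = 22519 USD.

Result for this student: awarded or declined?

Atomic conditions:
  declared major = business: business == business is true
  academic standing = warning: probation == warning is false
  NOT enrolled full-time: yes → false
  expected family contribution ≤ 34402 USD: 22519 ≤ 34402 is true
  NOT FAFSA on file: no → true
Combine:
[1.1] true → false = false
[1.2.1] false AND true AND true = false
[1.2] NOT false = true
[1] false OR true = true
[root] NOT true = false
Overall: false → declined

Declined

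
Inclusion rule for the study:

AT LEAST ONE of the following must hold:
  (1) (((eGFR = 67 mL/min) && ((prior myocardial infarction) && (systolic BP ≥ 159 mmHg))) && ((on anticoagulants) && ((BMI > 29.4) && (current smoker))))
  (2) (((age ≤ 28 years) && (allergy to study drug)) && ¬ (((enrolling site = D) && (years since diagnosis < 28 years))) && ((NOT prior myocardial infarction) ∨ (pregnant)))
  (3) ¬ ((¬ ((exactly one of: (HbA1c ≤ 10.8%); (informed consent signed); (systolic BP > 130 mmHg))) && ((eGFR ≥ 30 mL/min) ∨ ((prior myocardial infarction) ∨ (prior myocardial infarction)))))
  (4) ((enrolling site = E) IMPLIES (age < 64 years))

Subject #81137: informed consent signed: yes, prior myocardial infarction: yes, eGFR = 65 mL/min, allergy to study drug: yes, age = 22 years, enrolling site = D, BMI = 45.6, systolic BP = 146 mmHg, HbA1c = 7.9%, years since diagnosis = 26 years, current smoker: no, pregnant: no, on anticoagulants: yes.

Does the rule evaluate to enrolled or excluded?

Enrolled

Atomic conditions:
  eGFR = 67 mL/min: 65 == 67 is false
  prior myocardial infarction: yes → true
  systolic BP ≥ 159 mmHg: 146 ≥ 159 is false
  on anticoagulants: yes → true
  BMI > 29.4: 45.6 > 29.4 is true
  current smoker: no → false
  age ≤ 28 years: 22 ≤ 28 is true
  allergy to study drug: yes → true
  enrolling site = D: D == D is true
  years since diagnosis < 28 years: 26 < 28 is true
  NOT prior myocardial infarction: yes → false
  pregnant: no → false
  HbA1c ≤ 10.8%: 7.9 ≤ 10.8 is true
  informed consent signed: yes → true
  systolic BP > 130 mmHg: 146 > 130 is true
  eGFR ≥ 30 mL/min: 65 ≥ 30 is true
  enrolling site = E: D == E is false
  age < 64 years: 22 < 64 is true
Combine:
[1.1.2] true AND false = false
[1.1] false AND false = false
[1.2.2] true AND false = false
[1.2] true AND false = false
[1] false AND false = false
[2.1] true AND true = true
[2.2.1] true AND true = true
[2.2] NOT true = false
[2.3] false OR false = false
[2] true AND false AND false = false
[3.1.1.1] exactly-one(true, true, true) = false
[3.1.1] NOT false = true
[3.1.2.2] true OR true = true
[3.1.2] true OR true = true
[3.1] true AND true = true
[3] NOT true = false
[4] false → true (antecedent false ⇒ implication holds) = true
[root] false OR false OR false OR true = true
Overall: true → enrolled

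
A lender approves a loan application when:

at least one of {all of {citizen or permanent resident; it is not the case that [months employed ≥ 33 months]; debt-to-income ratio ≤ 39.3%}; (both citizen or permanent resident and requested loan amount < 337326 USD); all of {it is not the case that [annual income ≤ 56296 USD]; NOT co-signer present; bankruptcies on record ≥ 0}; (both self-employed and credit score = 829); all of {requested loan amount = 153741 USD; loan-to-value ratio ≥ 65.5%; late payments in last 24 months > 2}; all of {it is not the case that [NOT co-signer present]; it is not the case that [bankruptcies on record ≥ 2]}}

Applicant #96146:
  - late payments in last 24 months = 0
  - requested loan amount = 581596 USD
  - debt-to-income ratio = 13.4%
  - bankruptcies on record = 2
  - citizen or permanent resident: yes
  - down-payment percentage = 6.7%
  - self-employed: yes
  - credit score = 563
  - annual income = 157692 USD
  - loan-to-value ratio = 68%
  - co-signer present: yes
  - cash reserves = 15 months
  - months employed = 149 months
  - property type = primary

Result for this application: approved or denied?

Atomic conditions:
  citizen or permanent resident: yes → true
  months employed ≥ 33 months: 149 ≥ 33 is true
  debt-to-income ratio ≤ 39.3%: 13.4 ≤ 39.3 is true
  requested loan amount < 337326 USD: 581596 < 337326 is false
  annual income ≤ 56296 USD: 157692 ≤ 56296 is false
  NOT co-signer present: yes → false
  bankruptcies on record ≥ 0: 2 ≥ 0 is true
  self-employed: yes → true
  credit score = 829: 563 == 829 is false
  requested loan amount = 153741 USD: 581596 == 153741 is false
  loan-to-value ratio ≥ 65.5%: 68 ≥ 65.5 is true
  late payments in last 24 months > 2: 0 > 2 is false
  bankruptcies on record ≥ 2: 2 ≥ 2 is true
Combine:
[1.2] NOT true = false
[1] true AND false AND true = false
[2] true AND false = false
[3.1] NOT false = true
[3] true AND false AND true = false
[4] true AND false = false
[5] false AND true AND false = false
[6.1] NOT false = true
[6.2] NOT true = false
[6] true AND false = false
[root] false OR false OR false OR false OR false OR false = false
Overall: false → denied

Denied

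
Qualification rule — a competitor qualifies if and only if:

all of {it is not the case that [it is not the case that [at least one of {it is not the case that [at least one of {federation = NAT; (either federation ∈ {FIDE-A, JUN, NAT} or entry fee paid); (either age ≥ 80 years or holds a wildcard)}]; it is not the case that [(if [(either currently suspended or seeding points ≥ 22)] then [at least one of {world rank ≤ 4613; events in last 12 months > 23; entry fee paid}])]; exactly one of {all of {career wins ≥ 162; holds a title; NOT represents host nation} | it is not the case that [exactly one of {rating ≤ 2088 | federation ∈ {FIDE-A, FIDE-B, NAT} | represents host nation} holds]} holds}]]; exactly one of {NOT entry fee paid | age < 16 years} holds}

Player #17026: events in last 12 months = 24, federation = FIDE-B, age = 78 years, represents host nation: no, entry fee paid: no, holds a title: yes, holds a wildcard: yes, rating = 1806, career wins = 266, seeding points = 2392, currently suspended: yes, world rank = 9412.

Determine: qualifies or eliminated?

Eliminated

Atomic conditions:
  federation = NAT: FIDE-B == NAT is false
  federation ∈ {FIDE-A, JUN, NAT}: FIDE-B is not in the set → false
  entry fee paid: no → false
  age ≥ 80 years: 78 ≥ 80 is false
  holds a wildcard: yes → true
  currently suspended: yes → true
  seeding points ≥ 22: 2392 ≥ 22 is true
  world rank ≤ 4613: 9412 ≤ 4613 is false
  events in last 12 months > 23: 24 > 23 is true
  career wins ≥ 162: 266 ≥ 162 is true
  holds a title: yes → true
  NOT represents host nation: no → true
  rating ≤ 2088: 1806 ≤ 2088 is true
  federation ∈ {FIDE-A, FIDE-B, NAT}: FIDE-B is in the set → true
  represents host nation: no → false
  NOT entry fee paid: no → true
  age < 16 years: 78 < 16 is false
Combine:
[1.1.1.1.1.2] false OR false = false
[1.1.1.1.1.3] false OR true = true
[1.1.1.1.1] false OR false OR true = true
[1.1.1.1] NOT true = false
[1.1.1.2.1.1] true OR true = true
[1.1.1.2.1.2] false OR true OR false = true
[1.1.1.2.1] true → true = true
[1.1.1.2] NOT true = false
[1.1.1.3.1] true AND true AND true = true
[1.1.1.3.2.1] exactly-one(true, true, false) = false
[1.1.1.3.2] NOT false = true
[1.1.1.3] exactly-one(true, true) = false
[1.1.1] false OR false OR false = false
[1.1] NOT false = true
[1] NOT true = false
[2] exactly-one(true, false) = true
[root] false AND true = false
Overall: false → eliminated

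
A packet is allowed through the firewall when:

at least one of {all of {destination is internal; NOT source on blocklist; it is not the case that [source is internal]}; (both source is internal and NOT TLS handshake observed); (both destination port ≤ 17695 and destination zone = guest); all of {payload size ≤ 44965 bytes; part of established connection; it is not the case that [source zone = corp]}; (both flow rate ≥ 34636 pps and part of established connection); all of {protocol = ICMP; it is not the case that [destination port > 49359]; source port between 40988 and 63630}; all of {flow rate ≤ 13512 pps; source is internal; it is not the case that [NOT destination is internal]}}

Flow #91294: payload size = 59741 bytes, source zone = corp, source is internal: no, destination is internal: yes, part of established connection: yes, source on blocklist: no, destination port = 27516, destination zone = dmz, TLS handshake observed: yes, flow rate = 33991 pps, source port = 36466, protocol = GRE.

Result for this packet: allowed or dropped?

Allowed

Atomic conditions:
  destination is internal: yes → true
  NOT source on blocklist: no → true
  source is internal: no → false
  NOT TLS handshake observed: yes → false
  destination port ≤ 17695: 27516 ≤ 17695 is false
  destination zone = guest: dmz == guest is false
  payload size ≤ 44965 bytes: 59741 ≤ 44965 is false
  part of established connection: yes → true
  source zone = corp: corp == corp is true
  flow rate ≥ 34636 pps: 33991 ≥ 34636 is false
  protocol = ICMP: GRE == ICMP is false
  destination port > 49359: 27516 > 49359 is false
  source port between 40988 and 63630: 36466 in [40988, 63630] is false
  flow rate ≤ 13512 pps: 33991 ≤ 13512 is false
  NOT destination is internal: yes → false
Combine:
[1.3] NOT false = true
[1] true AND true AND true = true
[2] false AND false = false
[3] false AND false = false
[4.3] NOT true = false
[4] false AND true AND false = false
[5] false AND true = false
[6.2] NOT false = true
[6] false AND true AND false = false
[7.3] NOT false = true
[7] false AND false AND true = false
[root] true OR false OR false OR false OR false OR false OR false = true
Overall: true → allowed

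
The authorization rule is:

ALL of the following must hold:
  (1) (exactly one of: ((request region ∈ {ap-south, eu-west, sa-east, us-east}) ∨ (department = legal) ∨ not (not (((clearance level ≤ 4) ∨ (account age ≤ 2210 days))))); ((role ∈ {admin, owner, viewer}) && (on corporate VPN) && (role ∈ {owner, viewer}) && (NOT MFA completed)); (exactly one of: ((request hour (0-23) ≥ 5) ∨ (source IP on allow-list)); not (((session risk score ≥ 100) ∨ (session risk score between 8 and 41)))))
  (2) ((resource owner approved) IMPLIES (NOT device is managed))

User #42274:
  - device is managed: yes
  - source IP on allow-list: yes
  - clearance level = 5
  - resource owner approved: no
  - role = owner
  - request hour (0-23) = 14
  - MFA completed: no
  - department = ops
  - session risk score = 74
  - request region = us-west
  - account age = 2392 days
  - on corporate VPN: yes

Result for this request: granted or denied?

Atomic conditions:
  request region ∈ {ap-south, eu-west, sa-east, us-east}: us-west is not in the set → false
  department = legal: ops == legal is false
  clearance level ≤ 4: 5 ≤ 4 is false
  account age ≤ 2210 days: 2392 ≤ 2210 is false
  role ∈ {admin, owner, viewer}: owner is in the set → true
  on corporate VPN: yes → true
  role ∈ {owner, viewer}: owner is in the set → true
  NOT MFA completed: no → true
  request hour (0-23) ≥ 5: 14 ≥ 5 is true
  source IP on allow-list: yes → true
  session risk score ≥ 100: 74 ≥ 100 is false
  session risk score between 8 and 41: 74 in [8, 41] is false
  resource owner approved: no → false
  NOT device is managed: yes → false
Combine:
[1.1.3.1.1] false OR false = false
[1.1.3.1] NOT false = true
[1.1.3] NOT true = false
[1.1] false OR false OR false = false
[1.2] true AND true AND true AND true = true
[1.3.1] true OR true = true
[1.3.2.1] false OR false = false
[1.3.2] NOT false = true
[1.3] exactly-one(true, true) = false
[1] exactly-one(false, true, false) = true
[2] false → false (antecedent false ⇒ implication holds) = true
[root] true AND true = true
Overall: true → granted

Granted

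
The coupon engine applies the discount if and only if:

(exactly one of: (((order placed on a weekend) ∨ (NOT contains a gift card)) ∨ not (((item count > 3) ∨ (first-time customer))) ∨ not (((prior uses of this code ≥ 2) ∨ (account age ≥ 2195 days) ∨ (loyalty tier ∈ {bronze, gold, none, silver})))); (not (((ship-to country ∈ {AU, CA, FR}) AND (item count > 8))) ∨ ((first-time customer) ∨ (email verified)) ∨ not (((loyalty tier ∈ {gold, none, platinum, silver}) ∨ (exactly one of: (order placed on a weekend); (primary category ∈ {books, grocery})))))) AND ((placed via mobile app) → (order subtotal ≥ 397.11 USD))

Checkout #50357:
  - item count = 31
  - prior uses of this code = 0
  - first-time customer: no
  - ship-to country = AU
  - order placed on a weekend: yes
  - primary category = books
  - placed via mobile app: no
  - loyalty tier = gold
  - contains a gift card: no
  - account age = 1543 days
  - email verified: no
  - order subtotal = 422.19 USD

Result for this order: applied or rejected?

Applied

Atomic conditions:
  order placed on a weekend: yes → true
  NOT contains a gift card: no → true
  item count > 3: 31 > 3 is true
  first-time customer: no → false
  prior uses of this code ≥ 2: 0 ≥ 2 is false
  account age ≥ 2195 days: 1543 ≥ 2195 is false
  loyalty tier ∈ {bronze, gold, none, silver}: gold is in the set → true
  ship-to country ∈ {AU, CA, FR}: AU is in the set → true
  item count > 8: 31 > 8 is true
  email verified: no → false
  loyalty tier ∈ {gold, none, platinum, silver}: gold is in the set → true
  primary category ∈ {books, grocery}: books is in the set → true
  placed via mobile app: no → false
  order subtotal ≥ 397.11 USD: 422.19 ≥ 397.11 is true
Combine:
[1.1.1] true OR true = true
[1.1.2.1] true OR false = true
[1.1.2] NOT true = false
[1.1.3.1] false OR false OR true = true
[1.1.3] NOT true = false
[1.1] true OR false OR false = true
[1.2.1.1] true AND true = true
[1.2.1] NOT true = false
[1.2.2] false OR false = false
[1.2.3.1.2] exactly-one(true, true) = false
[1.2.3.1] true OR false = true
[1.2.3] NOT true = false
[1.2] false OR false OR false = false
[1] exactly-one(true, false) = true
[2] false → true (antecedent false ⇒ implication holds) = true
[root] true AND true = true
Overall: true → applied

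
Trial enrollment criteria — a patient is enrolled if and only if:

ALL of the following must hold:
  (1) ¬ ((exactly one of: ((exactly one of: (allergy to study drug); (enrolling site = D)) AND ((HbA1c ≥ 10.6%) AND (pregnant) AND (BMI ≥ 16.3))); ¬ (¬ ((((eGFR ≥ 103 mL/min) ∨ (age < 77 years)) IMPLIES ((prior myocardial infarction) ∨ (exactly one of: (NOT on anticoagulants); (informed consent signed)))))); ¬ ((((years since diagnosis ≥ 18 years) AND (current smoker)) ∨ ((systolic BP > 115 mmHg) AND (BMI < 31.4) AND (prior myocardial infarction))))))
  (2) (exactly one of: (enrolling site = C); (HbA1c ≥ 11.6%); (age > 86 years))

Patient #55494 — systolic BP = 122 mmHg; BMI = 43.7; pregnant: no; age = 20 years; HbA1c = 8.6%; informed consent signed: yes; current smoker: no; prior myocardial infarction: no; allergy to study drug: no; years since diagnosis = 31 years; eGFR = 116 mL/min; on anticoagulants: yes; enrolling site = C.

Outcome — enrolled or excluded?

Enrolled

Atomic conditions:
  allergy to study drug: no → false
  enrolling site = D: C == D is false
  HbA1c ≥ 10.6%: 8.6 ≥ 10.6 is false
  pregnant: no → false
  BMI ≥ 16.3: 43.7 ≥ 16.3 is true
  eGFR ≥ 103 mL/min: 116 ≥ 103 is true
  age < 77 years: 20 < 77 is true
  prior myocardial infarction: no → false
  NOT on anticoagulants: yes → false
  informed consent signed: yes → true
  years since diagnosis ≥ 18 years: 31 ≥ 18 is true
  current smoker: no → false
  systolic BP > 115 mmHg: 122 > 115 is true
  BMI < 31.4: 43.7 < 31.4 is false
  enrolling site = C: C == C is true
  HbA1c ≥ 11.6%: 8.6 ≥ 11.6 is false
  age > 86 years: 20 > 86 is false
Combine:
[1.1.1.1] exactly-one(false, false) = false
[1.1.1.2] false AND false AND true = false
[1.1.1] false AND false = false
[1.1.2.1.1.1] true OR true = true
[1.1.2.1.1.2.2] exactly-one(false, true) = true
[1.1.2.1.1.2] false OR true = true
[1.1.2.1.1] true → true = true
[1.1.2.1] NOT true = false
[1.1.2] NOT false = true
[1.1.3.1.1] true AND false = false
[1.1.3.1.2] true AND false AND false = false
[1.1.3.1] false OR false = false
[1.1.3] NOT false = true
[1.1] exactly-one(false, true, true) = false
[1] NOT false = true
[2] exactly-one(true, false, false) = true
[root] true AND true = true
Overall: true → enrolled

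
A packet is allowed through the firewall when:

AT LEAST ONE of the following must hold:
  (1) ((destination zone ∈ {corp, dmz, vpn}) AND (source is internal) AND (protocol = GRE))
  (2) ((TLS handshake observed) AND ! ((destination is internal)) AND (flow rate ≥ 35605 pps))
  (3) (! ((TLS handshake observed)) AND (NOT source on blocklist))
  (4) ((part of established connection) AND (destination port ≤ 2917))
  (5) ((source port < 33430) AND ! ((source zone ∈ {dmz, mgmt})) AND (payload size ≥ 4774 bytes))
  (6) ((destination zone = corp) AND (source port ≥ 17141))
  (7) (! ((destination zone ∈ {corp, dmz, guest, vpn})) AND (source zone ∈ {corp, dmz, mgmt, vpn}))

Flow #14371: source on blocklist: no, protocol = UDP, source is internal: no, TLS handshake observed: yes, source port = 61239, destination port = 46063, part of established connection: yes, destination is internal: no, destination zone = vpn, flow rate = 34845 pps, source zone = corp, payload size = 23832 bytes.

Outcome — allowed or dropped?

Atomic conditions:
  destination zone ∈ {corp, dmz, vpn}: vpn is in the set → true
  source is internal: no → false
  protocol = GRE: UDP == GRE is false
  TLS handshake observed: yes → true
  destination is internal: no → false
  flow rate ≥ 35605 pps: 34845 ≥ 35605 is false
  NOT source on blocklist: no → true
  part of established connection: yes → true
  destination port ≤ 2917: 46063 ≤ 2917 is false
  source port < 33430: 61239 < 33430 is false
  source zone ∈ {dmz, mgmt}: corp is not in the set → false
  payload size ≥ 4774 bytes: 23832 ≥ 4774 is true
  destination zone = corp: vpn == corp is false
  source port ≥ 17141: 61239 ≥ 17141 is true
  destination zone ∈ {corp, dmz, guest, vpn}: vpn is in the set → true
  source zone ∈ {corp, dmz, mgmt, vpn}: corp is in the set → true
Combine:
[1] true AND false AND false = false
[2.2] NOT false = true
[2] true AND true AND false = false
[3.1] NOT true = false
[3] false AND true = false
[4] true AND false = false
[5.2] NOT false = true
[5] false AND true AND true = false
[6] false AND true = false
[7.1] NOT true = false
[7] false AND true = false
[root] false OR false OR false OR false OR false OR false OR false = false
Overall: false → dropped

Dropped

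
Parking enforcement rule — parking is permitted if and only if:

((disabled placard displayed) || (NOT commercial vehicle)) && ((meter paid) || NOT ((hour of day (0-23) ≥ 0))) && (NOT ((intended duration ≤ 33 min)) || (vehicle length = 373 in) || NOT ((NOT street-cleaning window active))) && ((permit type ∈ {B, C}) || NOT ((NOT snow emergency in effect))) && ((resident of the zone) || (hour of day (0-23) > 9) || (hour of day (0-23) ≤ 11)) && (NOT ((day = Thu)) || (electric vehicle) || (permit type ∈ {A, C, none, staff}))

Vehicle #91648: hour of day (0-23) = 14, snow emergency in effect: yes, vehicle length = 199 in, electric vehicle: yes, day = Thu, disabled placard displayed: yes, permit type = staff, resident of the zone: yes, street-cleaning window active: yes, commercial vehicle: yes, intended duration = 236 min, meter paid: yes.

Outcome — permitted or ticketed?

Atomic conditions:
  disabled placard displayed: yes → true
  NOT commercial vehicle: yes → false
  meter paid: yes → true
  hour of day (0-23) ≥ 0: 14 ≥ 0 is true
  intended duration ≤ 33 min: 236 ≤ 33 is false
  vehicle length = 373 in: 199 == 373 is false
  NOT street-cleaning window active: yes → false
  permit type ∈ {B, C}: staff is not in the set → false
  NOT snow emergency in effect: yes → false
  resident of the zone: yes → true
  hour of day (0-23) > 9: 14 > 9 is true
  hour of day (0-23) ≤ 11: 14 ≤ 11 is false
  day = Thu: Thu == Thu is true
  electric vehicle: yes → true
  permit type ∈ {A, C, none, staff}: staff is in the set → true
Combine:
[1] true OR false = true
[2.2] NOT true = false
[2] true OR false = true
[3.1] NOT false = true
[3.3] NOT false = true
[3] true OR false OR true = true
[4.2] NOT false = true
[4] false OR true = true
[5] true OR true OR false = true
[6.1] NOT true = false
[6] false OR true OR true = true
[root] true AND true AND true AND true AND true AND true = true
Overall: true → permitted

Permitted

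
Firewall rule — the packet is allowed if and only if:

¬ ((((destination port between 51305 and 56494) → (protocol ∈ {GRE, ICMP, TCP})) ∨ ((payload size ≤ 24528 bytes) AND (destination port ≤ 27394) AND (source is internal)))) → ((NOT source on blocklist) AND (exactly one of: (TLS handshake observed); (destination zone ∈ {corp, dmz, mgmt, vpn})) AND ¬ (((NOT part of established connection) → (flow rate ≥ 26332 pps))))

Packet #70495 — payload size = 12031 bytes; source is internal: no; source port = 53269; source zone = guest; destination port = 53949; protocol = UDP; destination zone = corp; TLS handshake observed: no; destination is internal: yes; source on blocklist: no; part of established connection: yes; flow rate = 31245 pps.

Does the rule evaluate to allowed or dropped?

Dropped

Atomic conditions:
  destination port between 51305 and 56494: 53949 in [51305, 56494] is true
  protocol ∈ {GRE, ICMP, TCP}: UDP is not in the set → false
  payload size ≤ 24528 bytes: 12031 ≤ 24528 is true
  destination port ≤ 27394: 53949 ≤ 27394 is false
  source is internal: no → false
  NOT source on blocklist: no → true
  TLS handshake observed: no → false
  destination zone ∈ {corp, dmz, mgmt, vpn}: corp is in the set → true
  NOT part of established connection: yes → false
  flow rate ≥ 26332 pps: 31245 ≥ 26332 is true
Combine:
[1.1.1] true → false = false
[1.1.2] true AND false AND false = false
[1.1] false OR false = false
[1] NOT false = true
[2.2] exactly-one(false, true) = true
[2.3.1] false → true (antecedent false ⇒ implication holds) = true
[2.3] NOT true = false
[2] true AND true AND false = false
[root] true → false = false
Overall: false → dropped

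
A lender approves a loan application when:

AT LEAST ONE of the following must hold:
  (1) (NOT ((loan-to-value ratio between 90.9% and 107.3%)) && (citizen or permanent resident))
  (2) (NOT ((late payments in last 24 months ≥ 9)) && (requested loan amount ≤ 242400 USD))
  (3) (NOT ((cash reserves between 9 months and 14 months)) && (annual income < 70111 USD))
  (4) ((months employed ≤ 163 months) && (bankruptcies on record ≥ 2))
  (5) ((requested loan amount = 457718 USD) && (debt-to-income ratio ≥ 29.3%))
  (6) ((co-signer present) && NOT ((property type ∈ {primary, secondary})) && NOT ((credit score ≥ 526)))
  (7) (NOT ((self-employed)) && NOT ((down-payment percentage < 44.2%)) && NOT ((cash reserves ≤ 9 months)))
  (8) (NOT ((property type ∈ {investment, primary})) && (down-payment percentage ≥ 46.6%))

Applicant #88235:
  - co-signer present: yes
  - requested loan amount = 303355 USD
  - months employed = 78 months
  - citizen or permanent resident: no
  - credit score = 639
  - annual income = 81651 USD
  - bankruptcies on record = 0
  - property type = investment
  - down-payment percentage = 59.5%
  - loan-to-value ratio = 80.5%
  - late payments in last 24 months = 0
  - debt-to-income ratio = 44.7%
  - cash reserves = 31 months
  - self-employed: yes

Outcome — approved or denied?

Denied

Atomic conditions:
  loan-to-value ratio between 90.9% and 107.3%: 80.5 in [90.9, 107.3] is false
  citizen or permanent resident: no → false
  late payments in last 24 months ≥ 9: 0 ≥ 9 is false
  requested loan amount ≤ 242400 USD: 303355 ≤ 242400 is false
  cash reserves between 9 months and 14 months: 31 in [9, 14] is false
  annual income < 70111 USD: 81651 < 70111 is false
  months employed ≤ 163 months: 78 ≤ 163 is true
  bankruptcies on record ≥ 2: 0 ≥ 2 is false
  requested loan amount = 457718 USD: 303355 == 457718 is false
  debt-to-income ratio ≥ 29.3%: 44.7 ≥ 29.3 is true
  co-signer present: yes → true
  property type ∈ {primary, secondary}: investment is not in the set → false
  credit score ≥ 526: 639 ≥ 526 is true
  self-employed: yes → true
  down-payment percentage < 44.2%: 59.5 < 44.2 is false
  cash reserves ≤ 9 months: 31 ≤ 9 is false
  property type ∈ {investment, primary}: investment is in the set → true
  down-payment percentage ≥ 46.6%: 59.5 ≥ 46.6 is true
Combine:
[1.1] NOT false = true
[1] true AND false = false
[2.1] NOT false = true
[2] true AND false = false
[3.1] NOT false = true
[3] true AND false = false
[4] true AND false = false
[5] false AND true = false
[6.2] NOT false = true
[6.3] NOT true = false
[6] true AND true AND false = false
[7.1] NOT true = false
[7.2] NOT false = true
[7.3] NOT false = true
[7] false AND true AND true = false
[8.1] NOT true = false
[8] false AND true = false
[root] false OR false OR false OR false OR false OR false OR false OR false = false
Overall: false → denied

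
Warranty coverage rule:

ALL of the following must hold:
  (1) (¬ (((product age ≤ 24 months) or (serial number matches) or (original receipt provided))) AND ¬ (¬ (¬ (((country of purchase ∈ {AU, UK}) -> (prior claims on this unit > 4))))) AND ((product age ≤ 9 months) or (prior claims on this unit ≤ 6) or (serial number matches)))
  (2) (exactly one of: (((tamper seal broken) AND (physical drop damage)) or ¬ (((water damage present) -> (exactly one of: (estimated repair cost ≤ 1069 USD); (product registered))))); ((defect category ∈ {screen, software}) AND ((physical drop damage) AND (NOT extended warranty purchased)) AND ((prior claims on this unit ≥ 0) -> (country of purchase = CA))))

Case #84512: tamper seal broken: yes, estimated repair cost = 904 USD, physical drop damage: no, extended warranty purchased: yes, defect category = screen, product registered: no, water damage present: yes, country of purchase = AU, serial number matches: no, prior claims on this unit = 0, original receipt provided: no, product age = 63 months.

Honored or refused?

Atomic conditions:
  product age ≤ 24 months: 63 ≤ 24 is false
  serial number matches: no → false
  original receipt provided: no → false
  country of purchase ∈ {AU, UK}: AU is in the set → true
  prior claims on this unit > 4: 0 > 4 is false
  product age ≤ 9 months: 63 ≤ 9 is false
  prior claims on this unit ≤ 6: 0 ≤ 6 is true
  tamper seal broken: yes → true
  physical drop damage: no → false
  water damage present: yes → true
  estimated repair cost ≤ 1069 USD: 904 ≤ 1069 is true
  product registered: no → false
  defect category ∈ {screen, software}: screen is in the set → true
  NOT extended warranty purchased: yes → false
  prior claims on this unit ≥ 0: 0 ≥ 0 is true
  country of purchase = CA: AU == CA is false
Combine:
[1.1.1] false OR false OR false = false
[1.1] NOT false = true
[1.2.1.1.1] true → false = false
[1.2.1.1] NOT false = true
[1.2.1] NOT true = false
[1.2] NOT false = true
[1.3] false OR true OR false = true
[1] true AND true AND true = true
[2.1.1] true AND false = false
[2.1.2.1.2] exactly-one(true, false) = true
[2.1.2.1] true → true = true
[2.1.2] NOT true = false
[2.1] false OR false = false
[2.2.2] false AND false = false
[2.2.3] true → false = false
[2.2] true AND false AND false = false
[2] exactly-one(false, false) = false
[root] true AND false = false
Overall: false → refused

Refused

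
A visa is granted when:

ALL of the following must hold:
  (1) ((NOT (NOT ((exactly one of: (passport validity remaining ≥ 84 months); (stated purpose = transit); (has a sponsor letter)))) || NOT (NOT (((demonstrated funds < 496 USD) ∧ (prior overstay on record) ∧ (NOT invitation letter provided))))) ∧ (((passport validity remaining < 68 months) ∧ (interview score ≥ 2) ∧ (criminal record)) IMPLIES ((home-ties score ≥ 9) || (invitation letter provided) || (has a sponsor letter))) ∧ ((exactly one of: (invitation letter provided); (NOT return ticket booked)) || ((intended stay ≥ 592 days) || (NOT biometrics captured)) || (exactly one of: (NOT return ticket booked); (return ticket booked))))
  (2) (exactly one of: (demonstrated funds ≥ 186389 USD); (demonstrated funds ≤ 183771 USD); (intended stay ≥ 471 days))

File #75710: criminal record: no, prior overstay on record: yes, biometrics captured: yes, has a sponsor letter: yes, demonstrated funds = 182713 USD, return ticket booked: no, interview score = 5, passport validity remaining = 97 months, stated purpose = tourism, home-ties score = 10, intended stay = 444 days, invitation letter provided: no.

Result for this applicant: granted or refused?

Refused

Atomic conditions:
  passport validity remaining ≥ 84 months: 97 ≥ 84 is true
  stated purpose = transit: tourism == transit is false
  has a sponsor letter: yes → true
  demonstrated funds < 496 USD: 182713 < 496 is false
  prior overstay on record: yes → true
  NOT invitation letter provided: no → true
  passport validity remaining < 68 months: 97 < 68 is false
  interview score ≥ 2: 5 ≥ 2 is true
  criminal record: no → false
  home-ties score ≥ 9: 10 ≥ 9 is true
  invitation letter provided: no → false
  NOT return ticket booked: no → true
  intended stay ≥ 592 days: 444 ≥ 592 is false
  NOT biometrics captured: yes → false
  return ticket booked: no → false
  demonstrated funds ≥ 186389 USD: 182713 ≥ 186389 is false
  demonstrated funds ≤ 183771 USD: 182713 ≤ 183771 is true
  intended stay ≥ 471 days: 444 ≥ 471 is false
Combine:
[1.1.1.1.1] exactly-one(true, false, true) = false
[1.1.1.1] NOT false = true
[1.1.1] NOT true = false
[1.1.2.1.1] false AND true AND true = false
[1.1.2.1] NOT false = true
[1.1.2] NOT true = false
[1.1] false OR false = false
[1.2.1] false AND true AND false = false
[1.2.2] true OR false OR true = true
[1.2] false → true (antecedent false ⇒ implication holds) = true
[1.3.1] exactly-one(false, true) = true
[1.3.2] false OR false = false
[1.3.3] exactly-one(true, false) = true
[1.3] true OR false OR true = true
[1] false AND true AND true = false
[2] exactly-one(false, true, false) = true
[root] false AND true = false
Overall: false → refused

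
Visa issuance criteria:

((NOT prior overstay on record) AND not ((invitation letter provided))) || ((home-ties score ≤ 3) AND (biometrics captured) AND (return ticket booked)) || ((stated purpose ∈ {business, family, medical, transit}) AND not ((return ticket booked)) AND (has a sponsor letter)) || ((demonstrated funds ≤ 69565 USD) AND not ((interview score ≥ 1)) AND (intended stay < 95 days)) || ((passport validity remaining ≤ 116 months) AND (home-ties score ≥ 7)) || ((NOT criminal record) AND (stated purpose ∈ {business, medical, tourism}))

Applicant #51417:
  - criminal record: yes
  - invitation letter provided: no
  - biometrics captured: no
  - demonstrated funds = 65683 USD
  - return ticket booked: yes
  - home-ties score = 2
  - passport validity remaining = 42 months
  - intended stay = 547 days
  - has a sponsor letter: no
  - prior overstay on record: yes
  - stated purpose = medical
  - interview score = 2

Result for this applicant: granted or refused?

Refused

Atomic conditions:
  NOT prior overstay on record: yes → false
  invitation letter provided: no → false
  home-ties score ≤ 3: 2 ≤ 3 is true
  biometrics captured: no → false
  return ticket booked: yes → true
  stated purpose ∈ {business, family, medical, transit}: medical is in the set → true
  has a sponsor letter: no → false
  demonstrated funds ≤ 69565 USD: 65683 ≤ 69565 is true
  interview score ≥ 1: 2 ≥ 1 is true
  intended stay < 95 days: 547 < 95 is false
  passport validity remaining ≤ 116 months: 42 ≤ 116 is true
  home-ties score ≥ 7: 2 ≥ 7 is false
  NOT criminal record: yes → false
  stated purpose ∈ {business, medical, tourism}: medical is in the set → true
Combine:
[1.2] NOT false = true
[1] false AND true = false
[2] true AND false AND true = false
[3.2] NOT true = false
[3] true AND false AND false = false
[4.2] NOT true = false
[4] true AND false AND false = false
[5] true AND false = false
[6] false AND true = false
[root] false OR false OR false OR false OR false OR false = false
Overall: false → refused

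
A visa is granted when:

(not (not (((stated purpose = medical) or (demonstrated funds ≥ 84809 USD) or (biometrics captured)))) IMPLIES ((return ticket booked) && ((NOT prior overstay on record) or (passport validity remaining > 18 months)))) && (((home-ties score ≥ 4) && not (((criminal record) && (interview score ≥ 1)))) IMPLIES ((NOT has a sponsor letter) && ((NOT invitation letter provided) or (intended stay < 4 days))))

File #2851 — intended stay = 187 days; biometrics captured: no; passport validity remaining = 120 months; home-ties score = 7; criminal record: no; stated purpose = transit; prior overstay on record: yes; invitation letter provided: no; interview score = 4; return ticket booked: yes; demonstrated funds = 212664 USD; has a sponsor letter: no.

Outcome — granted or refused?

Atomic conditions:
  stated purpose = medical: transit == medical is false
  demonstrated funds ≥ 84809 USD: 212664 ≥ 84809 is true
  biometrics captured: no → false
  return ticket booked: yes → true
  NOT prior overstay on record: yes → false
  passport validity remaining > 18 months: 120 > 18 is true
  home-ties score ≥ 4: 7 ≥ 4 is true
  criminal record: no → false
  interview score ≥ 1: 4 ≥ 1 is true
  NOT has a sponsor letter: no → true
  NOT invitation letter provided: no → true
  intended stay < 4 days: 187 < 4 is false
Combine:
[1.1.1.1] false OR true OR false = true
[1.1.1] NOT true = false
[1.1] NOT false = true
[1.2.2] false OR true = true
[1.2] true AND true = true
[1] true → true = true
[2.1.2.1] false AND true = false
[2.1.2] NOT false = true
[2.1] true AND true = true
[2.2.2] true OR false = true
[2.2] true AND true = true
[2] true → true = true
[root] true AND true = true
Overall: true → granted

Granted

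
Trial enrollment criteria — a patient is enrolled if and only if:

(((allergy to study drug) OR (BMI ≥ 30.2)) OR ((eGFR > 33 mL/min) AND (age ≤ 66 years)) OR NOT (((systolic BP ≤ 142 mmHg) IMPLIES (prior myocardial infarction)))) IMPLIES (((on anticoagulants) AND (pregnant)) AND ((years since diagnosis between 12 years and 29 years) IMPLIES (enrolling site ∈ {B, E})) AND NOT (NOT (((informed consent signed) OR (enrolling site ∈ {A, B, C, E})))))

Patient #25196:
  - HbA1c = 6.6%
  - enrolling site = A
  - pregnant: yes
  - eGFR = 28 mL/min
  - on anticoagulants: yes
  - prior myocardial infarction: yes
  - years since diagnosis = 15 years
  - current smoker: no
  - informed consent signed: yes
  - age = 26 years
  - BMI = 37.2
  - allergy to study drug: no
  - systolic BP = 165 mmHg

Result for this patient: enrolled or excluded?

Atomic conditions:
  allergy to study drug: no → false
  BMI ≥ 30.2: 37.2 ≥ 30.2 is true
  eGFR > 33 mL/min: 28 > 33 is false
  age ≤ 66 years: 26 ≤ 66 is true
  systolic BP ≤ 142 mmHg: 165 ≤ 142 is false
  prior myocardial infarction: yes → true
  on anticoagulants: yes → true
  pregnant: yes → true
  years since diagnosis between 12 years and 29 years: 15 in [12, 29] is true
  enrolling site ∈ {B, E}: A is not in the set → false
  informed consent signed: yes → true
  enrolling site ∈ {A, B, C, E}: A is in the set → true
Combine:
[1.1] false OR true = true
[1.2] false AND true = false
[1.3.1] false → true (antecedent false ⇒ implication holds) = true
[1.3] NOT true = false
[1] true OR false OR false = true
[2.1] true AND true = true
[2.2] true → false = false
[2.3.1.1] true OR true = true
[2.3.1] NOT true = false
[2.3] NOT false = true
[2] true AND false AND true = false
[root] true → false = false
Overall: false → excluded

Excluded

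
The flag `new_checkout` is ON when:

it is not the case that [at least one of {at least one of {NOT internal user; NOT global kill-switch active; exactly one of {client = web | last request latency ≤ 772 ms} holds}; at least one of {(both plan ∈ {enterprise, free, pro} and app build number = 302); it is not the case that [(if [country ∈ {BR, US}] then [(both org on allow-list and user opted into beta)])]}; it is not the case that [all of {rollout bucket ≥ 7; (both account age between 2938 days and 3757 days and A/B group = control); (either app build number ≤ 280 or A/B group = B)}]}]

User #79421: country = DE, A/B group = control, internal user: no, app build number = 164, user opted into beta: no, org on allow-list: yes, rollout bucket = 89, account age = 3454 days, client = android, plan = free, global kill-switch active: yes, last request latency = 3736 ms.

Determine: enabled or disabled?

Atomic conditions:
  NOT internal user: no → true
  NOT global kill-switch active: yes → false
  client = web: android == web is false
  last request latency ≤ 772 ms: 3736 ≤ 772 is false
  plan ∈ {enterprise, free, pro}: free is in the set → true
  app build number = 302: 164 == 302 is false
  country ∈ {BR, US}: DE is not in the set → false
  org on allow-list: yes → true
  user opted into beta: no → false
  rollout bucket ≥ 7: 89 ≥ 7 is true
  account age between 2938 days and 3757 days: 3454 in [2938, 3757] is true
  A/B group = control: control == control is true
  app build number ≤ 280: 164 ≤ 280 is true
  A/B group = B: control == B is false
Combine:
[1.1.3] exactly-one(false, false) = false
[1.1] true OR false OR false = true
[1.2.1] true AND false = false
[1.2.2.1.2] true AND false = false
[1.2.2.1] false → false (antecedent false ⇒ implication holds) = true
[1.2.2] NOT true = false
[1.2] false OR false = false
[1.3.1.2] true AND true = true
[1.3.1.3] true OR false = true
[1.3.1] true AND true AND true = true
[1.3] NOT true = false
[1] true OR false OR false = true
[root] NOT true = false
Overall: false → disabled

Disabled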